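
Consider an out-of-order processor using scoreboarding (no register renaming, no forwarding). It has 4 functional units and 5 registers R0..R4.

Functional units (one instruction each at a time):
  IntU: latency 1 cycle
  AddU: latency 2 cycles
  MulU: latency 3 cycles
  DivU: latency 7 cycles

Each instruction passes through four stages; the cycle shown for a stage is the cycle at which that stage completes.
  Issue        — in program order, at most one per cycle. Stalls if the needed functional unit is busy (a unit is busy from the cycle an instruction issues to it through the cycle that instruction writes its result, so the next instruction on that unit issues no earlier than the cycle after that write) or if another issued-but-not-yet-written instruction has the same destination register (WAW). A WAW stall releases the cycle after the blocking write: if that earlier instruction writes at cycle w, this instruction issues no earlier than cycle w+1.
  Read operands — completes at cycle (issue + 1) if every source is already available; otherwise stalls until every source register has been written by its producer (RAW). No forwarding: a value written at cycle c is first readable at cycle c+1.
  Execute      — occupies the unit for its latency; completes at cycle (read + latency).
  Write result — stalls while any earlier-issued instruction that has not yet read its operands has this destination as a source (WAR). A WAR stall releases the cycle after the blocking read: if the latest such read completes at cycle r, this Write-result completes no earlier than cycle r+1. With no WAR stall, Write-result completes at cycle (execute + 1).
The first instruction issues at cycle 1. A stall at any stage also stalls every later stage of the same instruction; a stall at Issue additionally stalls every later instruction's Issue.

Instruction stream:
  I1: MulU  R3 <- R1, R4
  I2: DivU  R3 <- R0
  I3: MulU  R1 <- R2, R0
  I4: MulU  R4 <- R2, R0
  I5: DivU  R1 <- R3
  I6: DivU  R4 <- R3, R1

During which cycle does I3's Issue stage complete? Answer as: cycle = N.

cycle = 8

I1  is:1  ro:2  ex:5  wr:6
I2  is:7  ro:8  ex:15  wr:16  — WAW R3: wait I1 write@6
I3  is:8  ro:9  ex:12  wr:13
I4  is:14  ro:15  ex:18  wr:19  — struct: MulU busy until I3 writes@13
I5  is:17  ro:18  ex:25  wr:26  — struct: DivU busy until I2 writes@16
I6  is:27  ro:28  ex:35  wr:36  — struct: DivU busy until I5 writes@26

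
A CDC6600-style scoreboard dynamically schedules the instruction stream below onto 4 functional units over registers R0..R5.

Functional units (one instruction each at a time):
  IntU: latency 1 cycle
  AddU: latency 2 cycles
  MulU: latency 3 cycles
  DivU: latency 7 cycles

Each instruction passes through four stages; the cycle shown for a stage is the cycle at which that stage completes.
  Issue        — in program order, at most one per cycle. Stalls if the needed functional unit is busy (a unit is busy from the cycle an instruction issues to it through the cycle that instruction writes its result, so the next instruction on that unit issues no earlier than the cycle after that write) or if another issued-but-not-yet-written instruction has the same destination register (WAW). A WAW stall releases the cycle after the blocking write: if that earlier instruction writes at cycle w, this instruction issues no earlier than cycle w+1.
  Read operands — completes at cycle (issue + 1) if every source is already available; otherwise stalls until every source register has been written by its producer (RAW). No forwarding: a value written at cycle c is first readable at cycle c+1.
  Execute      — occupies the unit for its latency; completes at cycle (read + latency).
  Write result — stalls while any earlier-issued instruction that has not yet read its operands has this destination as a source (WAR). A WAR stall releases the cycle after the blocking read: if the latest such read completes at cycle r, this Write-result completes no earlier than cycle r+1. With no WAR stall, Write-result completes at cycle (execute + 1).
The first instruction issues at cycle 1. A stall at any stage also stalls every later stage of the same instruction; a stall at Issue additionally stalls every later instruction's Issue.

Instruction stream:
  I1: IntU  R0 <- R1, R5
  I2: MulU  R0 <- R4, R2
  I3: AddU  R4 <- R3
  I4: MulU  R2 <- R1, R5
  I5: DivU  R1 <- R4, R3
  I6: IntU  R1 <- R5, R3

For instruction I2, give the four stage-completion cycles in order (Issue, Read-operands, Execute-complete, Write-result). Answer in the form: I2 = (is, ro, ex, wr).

I2 = (5, 6, 9, 10)

I1 -> (1, 2, 3, 4)
I2 -> (5, 6, 9, 10)  // WAW R0: wait I1 write@4
I3 -> (6, 7, 9, 10)
I4 -> (11, 12, 15, 16)  // struct: MulU busy until I2 writes@10
I5 -> (12, 13, 20, 21)
I6 -> (22, 23, 24, 25)  // WAW R1: wait I5 write@21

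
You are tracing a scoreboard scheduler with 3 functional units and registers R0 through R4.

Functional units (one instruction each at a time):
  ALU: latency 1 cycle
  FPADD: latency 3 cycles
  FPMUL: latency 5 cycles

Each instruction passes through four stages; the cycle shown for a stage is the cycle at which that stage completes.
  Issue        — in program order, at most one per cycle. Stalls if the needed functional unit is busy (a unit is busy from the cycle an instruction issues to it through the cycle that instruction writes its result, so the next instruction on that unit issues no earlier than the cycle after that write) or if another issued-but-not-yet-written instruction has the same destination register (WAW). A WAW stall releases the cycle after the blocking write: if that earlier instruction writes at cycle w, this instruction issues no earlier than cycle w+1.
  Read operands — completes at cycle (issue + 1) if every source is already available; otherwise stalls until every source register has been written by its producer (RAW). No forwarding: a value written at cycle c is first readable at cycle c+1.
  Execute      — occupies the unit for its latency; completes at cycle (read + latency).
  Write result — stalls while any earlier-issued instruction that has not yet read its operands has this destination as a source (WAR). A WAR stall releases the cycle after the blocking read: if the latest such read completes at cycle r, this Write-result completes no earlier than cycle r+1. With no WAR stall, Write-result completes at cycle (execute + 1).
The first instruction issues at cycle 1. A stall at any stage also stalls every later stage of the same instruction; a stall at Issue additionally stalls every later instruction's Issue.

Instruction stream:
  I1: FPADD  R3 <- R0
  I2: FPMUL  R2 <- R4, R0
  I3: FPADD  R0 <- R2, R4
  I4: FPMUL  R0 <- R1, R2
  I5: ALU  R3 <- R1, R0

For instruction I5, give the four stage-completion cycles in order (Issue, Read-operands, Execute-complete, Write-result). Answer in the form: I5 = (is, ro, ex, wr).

c1: I1 issues→FPADD
c2: I1 reads; I2 issues→FPMUL
c3: I2 reads
c5: I1 exec-done
c6: I1 writes R3
c7: I3 issues→FPADD
c8: I2 exec-done
c9: I2 writes R2
c10: I3 reads
c13: I3 exec-done
c14: I3 writes R0
c15: I4 issues→FPMUL
c16: I4 reads; I5 issues→ALU
c21: I4 exec-done
c22: I4 writes R0
c23: I5 reads
c24: I5 exec-done
c25: I5 writes R3

I5 = (16, 23, 24, 25)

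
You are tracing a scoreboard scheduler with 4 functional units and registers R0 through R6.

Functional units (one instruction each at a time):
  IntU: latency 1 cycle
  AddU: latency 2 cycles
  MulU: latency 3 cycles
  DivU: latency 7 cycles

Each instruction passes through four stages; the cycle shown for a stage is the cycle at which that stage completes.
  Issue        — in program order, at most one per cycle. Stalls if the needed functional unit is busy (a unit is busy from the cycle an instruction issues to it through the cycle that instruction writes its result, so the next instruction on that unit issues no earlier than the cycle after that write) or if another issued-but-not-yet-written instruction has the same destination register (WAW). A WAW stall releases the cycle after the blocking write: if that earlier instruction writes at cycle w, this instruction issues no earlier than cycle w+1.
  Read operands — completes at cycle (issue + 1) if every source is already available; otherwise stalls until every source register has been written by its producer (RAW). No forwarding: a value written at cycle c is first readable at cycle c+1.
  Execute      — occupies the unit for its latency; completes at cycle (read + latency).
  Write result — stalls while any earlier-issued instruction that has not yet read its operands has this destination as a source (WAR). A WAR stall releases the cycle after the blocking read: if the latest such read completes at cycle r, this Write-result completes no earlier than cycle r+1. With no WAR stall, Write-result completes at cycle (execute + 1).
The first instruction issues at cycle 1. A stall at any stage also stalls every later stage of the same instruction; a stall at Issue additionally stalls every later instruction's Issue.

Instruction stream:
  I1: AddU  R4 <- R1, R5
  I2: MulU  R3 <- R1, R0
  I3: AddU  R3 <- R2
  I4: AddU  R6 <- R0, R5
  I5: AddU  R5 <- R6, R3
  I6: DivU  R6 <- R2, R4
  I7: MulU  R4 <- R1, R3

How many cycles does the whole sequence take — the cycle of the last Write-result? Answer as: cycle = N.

cycle = 28

cycle 1: I1 dispatched to AddU
cycle 2: I1 operands ready | I2 dispatched to MulU
cycle 3: I2 operands ready
cycle 4: I1 complete
cycle 5: R4←I1
cycle 6: I2 complete
cycle 7: R3←I2
cycle 8: I3 dispatched to AddU
cycle 9: I3 operands ready
cycle 11: I3 complete
cycle 12: R3←I3
cycle 13: I4 dispatched to AddU
cycle 14: I4 operands ready
cycle 16: I4 complete
cycle 17: R6←I4
cycle 18: I5 dispatched to AddU
cycle 19: I5 operands ready | I6 dispatched to DivU
cycle 20: I6 operands ready | I7 dispatched to MulU
cycle 21: I5 complete | I7 operands ready
cycle 22: R5←I5
cycle 24: I7 complete
cycle 25: R4←I7
cycle 27: I6 complete
cycle 28: R6←I6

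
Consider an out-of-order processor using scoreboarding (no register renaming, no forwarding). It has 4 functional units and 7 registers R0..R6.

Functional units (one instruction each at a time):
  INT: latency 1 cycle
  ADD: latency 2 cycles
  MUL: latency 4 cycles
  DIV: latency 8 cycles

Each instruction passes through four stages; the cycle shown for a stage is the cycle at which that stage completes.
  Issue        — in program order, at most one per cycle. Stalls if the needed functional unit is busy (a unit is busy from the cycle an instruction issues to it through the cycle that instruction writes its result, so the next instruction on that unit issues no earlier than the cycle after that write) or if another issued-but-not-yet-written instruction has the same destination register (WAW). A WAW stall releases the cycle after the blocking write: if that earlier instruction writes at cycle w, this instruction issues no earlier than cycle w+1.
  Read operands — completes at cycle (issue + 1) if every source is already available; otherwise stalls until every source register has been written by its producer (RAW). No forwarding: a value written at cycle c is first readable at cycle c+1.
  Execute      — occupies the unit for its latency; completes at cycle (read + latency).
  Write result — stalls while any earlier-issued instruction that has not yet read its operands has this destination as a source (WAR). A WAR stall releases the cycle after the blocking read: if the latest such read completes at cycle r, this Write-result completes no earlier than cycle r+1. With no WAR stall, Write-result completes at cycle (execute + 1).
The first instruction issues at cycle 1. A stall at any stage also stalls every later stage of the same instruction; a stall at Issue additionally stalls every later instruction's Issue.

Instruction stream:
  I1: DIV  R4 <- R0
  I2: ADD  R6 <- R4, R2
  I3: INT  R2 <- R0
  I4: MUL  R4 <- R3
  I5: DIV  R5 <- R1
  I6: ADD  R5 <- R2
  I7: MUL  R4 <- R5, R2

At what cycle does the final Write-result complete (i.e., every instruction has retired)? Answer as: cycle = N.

cycle = 34

I1 -> (1, 2, 10, 11)
I2 -> (2, 12, 14, 15)  // RAW R4: wait I1 write@11
I3 -> (3, 4, 5, 13)  // WAR R2: wait I2 read@12
I4 -> (12, 13, 17, 18)  // WAW R4: wait I1 write@11
I5 -> (13, 14, 22, 23)
I6 -> (24, 25, 27, 28)  // WAW R5: wait I5 write@23
I7 -> (25, 29, 33, 34)  // RAW R5: wait I6 write@28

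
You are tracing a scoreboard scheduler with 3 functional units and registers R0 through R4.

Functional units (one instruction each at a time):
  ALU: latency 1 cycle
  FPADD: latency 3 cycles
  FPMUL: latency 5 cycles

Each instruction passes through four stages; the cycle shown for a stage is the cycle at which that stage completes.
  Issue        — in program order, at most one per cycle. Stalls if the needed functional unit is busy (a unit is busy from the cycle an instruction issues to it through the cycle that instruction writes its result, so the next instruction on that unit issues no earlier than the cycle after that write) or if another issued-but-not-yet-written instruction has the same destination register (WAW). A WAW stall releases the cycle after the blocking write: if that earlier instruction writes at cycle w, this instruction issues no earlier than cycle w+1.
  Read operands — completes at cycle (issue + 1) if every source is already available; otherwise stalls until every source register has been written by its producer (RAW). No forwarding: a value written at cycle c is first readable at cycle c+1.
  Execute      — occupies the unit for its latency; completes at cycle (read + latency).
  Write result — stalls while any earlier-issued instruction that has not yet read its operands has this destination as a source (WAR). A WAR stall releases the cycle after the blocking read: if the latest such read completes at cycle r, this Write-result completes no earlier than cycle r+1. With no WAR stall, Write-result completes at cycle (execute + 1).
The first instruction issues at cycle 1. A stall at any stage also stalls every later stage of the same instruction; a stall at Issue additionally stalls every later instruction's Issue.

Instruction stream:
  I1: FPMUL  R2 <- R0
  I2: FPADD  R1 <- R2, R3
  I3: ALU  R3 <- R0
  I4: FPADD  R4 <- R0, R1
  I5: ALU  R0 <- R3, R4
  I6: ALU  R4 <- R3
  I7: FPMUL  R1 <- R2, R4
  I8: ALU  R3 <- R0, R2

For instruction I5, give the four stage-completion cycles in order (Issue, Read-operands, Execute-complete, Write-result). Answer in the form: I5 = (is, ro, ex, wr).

  I1 | 1 | 2 | 7 | 8
  I2 | 2 | 9 | 12 | 13   RAW R2: wait I1 write@8
  I3 | 3 | 4 | 5 | 10   WAR R3: wait I2 read@9
  I4 | 14 | 15 | 18 | 19   struct: FPADD busy until I2 writes@13
  I5 | 15 | 20 | 21 | 22   RAW R4: wait I4 write@19
  I6 | 23 | 24 | 25 | 26   struct: ALU busy until I5 writes@22
  I7 | 24 | 27 | 32 | 33   RAW R4: wait I6 write@26
  I8 | 27 | 28 | 29 | 30   struct: ALU busy until I6 writes@26

I5 = (15, 20, 21, 22)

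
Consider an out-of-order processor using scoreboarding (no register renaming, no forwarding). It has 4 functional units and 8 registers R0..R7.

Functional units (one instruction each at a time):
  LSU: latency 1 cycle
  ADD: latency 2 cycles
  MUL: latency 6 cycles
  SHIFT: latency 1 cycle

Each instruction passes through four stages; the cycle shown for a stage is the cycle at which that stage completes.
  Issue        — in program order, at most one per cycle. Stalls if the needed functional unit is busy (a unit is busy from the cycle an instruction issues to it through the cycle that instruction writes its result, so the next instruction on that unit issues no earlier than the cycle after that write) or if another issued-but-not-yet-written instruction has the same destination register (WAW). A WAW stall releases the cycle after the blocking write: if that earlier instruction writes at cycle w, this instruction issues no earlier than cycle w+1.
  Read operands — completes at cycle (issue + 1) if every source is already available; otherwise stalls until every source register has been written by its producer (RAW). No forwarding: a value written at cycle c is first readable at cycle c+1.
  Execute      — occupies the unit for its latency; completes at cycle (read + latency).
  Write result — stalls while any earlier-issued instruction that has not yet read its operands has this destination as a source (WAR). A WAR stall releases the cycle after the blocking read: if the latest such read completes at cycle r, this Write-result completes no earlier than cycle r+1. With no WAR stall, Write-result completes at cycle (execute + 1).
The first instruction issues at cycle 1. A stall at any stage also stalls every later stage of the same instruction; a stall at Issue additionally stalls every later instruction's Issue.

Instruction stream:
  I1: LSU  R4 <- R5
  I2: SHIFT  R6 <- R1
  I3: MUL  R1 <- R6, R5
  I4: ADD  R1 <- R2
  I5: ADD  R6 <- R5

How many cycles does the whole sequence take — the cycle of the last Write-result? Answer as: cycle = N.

cycle = 23

c1: I1 dispatched to LSU
c2: I1 operands ready, I2 dispatched to SHIFT
c3: I1 complete, I2 operands ready, I3 dispatched to MUL
c4: R4←I1, I2 complete
c5: R6←I2
c6: I3 operands ready
c12: I3 complete
c13: R1←I3
c14: I4 dispatched to ADD
c15: I4 operands ready
c17: I4 complete
c18: R1←I4
c19: I5 dispatched to ADD
c20: I5 operands ready
c22: I5 complete
c23: R6←I5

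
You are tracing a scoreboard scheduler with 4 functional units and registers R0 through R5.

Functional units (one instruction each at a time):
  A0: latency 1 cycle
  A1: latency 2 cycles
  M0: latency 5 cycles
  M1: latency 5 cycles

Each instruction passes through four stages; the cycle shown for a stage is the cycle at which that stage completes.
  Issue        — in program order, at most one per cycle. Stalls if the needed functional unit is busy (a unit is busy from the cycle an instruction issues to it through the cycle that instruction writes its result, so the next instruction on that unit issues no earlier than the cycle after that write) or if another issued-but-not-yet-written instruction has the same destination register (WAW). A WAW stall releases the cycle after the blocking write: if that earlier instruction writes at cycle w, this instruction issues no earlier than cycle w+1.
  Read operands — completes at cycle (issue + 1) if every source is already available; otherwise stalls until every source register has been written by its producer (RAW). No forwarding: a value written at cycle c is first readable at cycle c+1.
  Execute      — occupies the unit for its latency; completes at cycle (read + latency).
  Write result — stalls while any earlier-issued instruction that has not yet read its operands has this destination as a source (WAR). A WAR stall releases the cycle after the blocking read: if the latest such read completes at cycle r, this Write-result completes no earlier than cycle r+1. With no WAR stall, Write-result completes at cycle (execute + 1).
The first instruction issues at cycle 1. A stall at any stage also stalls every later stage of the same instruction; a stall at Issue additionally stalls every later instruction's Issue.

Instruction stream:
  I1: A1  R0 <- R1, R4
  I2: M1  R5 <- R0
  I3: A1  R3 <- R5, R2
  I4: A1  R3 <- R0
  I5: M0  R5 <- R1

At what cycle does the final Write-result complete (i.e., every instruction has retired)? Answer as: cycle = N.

c1: I1→A1
c2: I1 RO, I2→M1
c4: I1 EX
c5: I1 WR R0
c6: I2 RO, I3→A1
c11: I2 EX
c12: I2 WR R5
c13: I3 RO
c15: I3 EX
c16: I3 WR R3
c17: I4→A1
c18: I4 RO, I5→M0
c19: I5 RO
c20: I4 EX
c21: I4 WR R3
c24: I5 EX
c25: I5 WR R5

cycle = 25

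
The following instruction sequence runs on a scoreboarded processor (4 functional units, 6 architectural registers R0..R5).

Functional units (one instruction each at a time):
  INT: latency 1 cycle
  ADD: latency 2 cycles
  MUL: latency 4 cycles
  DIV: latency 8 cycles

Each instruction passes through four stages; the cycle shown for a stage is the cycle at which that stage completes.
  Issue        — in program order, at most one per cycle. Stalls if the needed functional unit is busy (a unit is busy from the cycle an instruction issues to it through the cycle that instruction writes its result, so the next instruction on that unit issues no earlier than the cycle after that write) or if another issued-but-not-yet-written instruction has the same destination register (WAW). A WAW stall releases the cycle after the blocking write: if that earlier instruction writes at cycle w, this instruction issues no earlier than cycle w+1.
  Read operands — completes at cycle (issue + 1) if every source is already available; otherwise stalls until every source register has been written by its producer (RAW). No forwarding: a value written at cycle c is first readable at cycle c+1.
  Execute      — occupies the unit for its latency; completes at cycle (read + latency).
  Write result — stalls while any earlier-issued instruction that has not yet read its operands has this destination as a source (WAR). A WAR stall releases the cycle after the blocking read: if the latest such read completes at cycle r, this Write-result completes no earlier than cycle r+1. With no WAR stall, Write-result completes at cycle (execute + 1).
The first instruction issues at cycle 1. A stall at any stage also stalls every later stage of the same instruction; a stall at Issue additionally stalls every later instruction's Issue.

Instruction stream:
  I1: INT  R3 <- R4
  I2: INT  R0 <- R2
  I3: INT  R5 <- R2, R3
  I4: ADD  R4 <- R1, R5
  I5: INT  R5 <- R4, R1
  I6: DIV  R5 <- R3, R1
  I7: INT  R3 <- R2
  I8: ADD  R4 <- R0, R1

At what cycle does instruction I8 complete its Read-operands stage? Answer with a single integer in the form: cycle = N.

cycle = 23

I1 -> (1, 2, 3, 4)
I2 -> (5, 6, 7, 8)  // struct: INT busy until I1 writes@4
I3 -> (9, 10, 11, 12)  // struct: INT busy until I2 writes@8
I4 -> (10, 13, 15, 16)  // RAW R5: wait I3 write@12
I5 -> (13, 17, 18, 19)  // struct: INT busy until I3 writes@12, RAW R4: wait I4 write@16
I6 -> (20, 21, 29, 30)  // WAW R5: wait I5 write@19
I7 -> (21, 22, 23, 24)
I8 -> (22, 23, 25, 26)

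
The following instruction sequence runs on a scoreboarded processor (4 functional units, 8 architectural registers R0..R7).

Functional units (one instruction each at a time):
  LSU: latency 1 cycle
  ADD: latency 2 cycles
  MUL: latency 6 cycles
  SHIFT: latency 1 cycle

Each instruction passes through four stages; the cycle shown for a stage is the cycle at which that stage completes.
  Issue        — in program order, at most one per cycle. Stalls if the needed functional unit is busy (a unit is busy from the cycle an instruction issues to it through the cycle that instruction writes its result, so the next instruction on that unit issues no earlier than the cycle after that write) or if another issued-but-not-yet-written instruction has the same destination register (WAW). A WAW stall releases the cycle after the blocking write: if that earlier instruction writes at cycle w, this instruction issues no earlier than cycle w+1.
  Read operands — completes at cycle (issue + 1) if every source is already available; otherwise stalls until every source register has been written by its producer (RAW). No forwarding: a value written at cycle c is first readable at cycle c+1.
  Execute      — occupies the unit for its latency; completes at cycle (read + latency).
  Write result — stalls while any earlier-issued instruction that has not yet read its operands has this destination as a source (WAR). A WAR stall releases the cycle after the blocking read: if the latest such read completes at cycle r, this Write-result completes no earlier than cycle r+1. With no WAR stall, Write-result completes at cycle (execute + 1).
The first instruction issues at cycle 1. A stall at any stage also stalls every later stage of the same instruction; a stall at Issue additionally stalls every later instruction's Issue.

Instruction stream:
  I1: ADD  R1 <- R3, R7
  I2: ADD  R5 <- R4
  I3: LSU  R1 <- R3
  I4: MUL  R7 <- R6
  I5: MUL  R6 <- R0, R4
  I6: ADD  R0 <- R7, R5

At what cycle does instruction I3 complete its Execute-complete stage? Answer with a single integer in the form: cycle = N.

cycle = 9

c1: I1 issues→ADD
c2: I1 reads
c4: I1 exec-done
c5: I1 writes R1
c6: I2 issues→ADD
c7: I2 reads · I3 issues→LSU
c8: I3 reads · I4 issues→MUL
c9: I2 exec-done · I3 exec-done · I4 reads
c10: I2 writes R5 · I3 writes R1
c15: I4 exec-done
c16: I4 writes R7
c17: I5 issues→MUL
c18: I5 reads · I6 issues→ADD
c19: I6 reads
c21: I6 exec-done
c22: I6 writes R0
c24: I5 exec-done
c25: I5 writes R6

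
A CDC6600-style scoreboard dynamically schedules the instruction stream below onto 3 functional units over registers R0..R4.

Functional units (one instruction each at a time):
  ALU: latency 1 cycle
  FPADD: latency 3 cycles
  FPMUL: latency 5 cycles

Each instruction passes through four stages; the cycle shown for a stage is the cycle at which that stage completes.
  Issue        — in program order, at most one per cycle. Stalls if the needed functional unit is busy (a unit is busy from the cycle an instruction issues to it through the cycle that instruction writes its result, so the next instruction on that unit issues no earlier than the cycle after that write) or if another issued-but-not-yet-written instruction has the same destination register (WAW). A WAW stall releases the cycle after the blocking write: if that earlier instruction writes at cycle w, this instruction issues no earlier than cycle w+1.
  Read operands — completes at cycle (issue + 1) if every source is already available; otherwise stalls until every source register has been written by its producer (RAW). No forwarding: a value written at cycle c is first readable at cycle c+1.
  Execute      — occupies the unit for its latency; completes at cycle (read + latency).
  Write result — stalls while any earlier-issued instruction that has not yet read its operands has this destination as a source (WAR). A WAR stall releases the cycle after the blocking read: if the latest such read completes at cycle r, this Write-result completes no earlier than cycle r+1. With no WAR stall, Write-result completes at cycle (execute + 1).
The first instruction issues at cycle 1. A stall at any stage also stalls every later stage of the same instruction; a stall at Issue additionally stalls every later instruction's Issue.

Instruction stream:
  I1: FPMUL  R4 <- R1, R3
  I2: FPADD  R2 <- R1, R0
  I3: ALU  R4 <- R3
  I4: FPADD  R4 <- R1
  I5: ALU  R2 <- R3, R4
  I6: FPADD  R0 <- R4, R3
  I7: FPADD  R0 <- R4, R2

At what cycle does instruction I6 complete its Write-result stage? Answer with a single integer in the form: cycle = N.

I1  is:1  ro:2  ex:7  wr:8
I2  is:2  ro:3  ex:6  wr:7
I3  is:9  ro:10  ex:11  wr:12  — WAW R4: wait I1 write@8
I4  is:13  ro:14  ex:17  wr:18  — WAW R4: wait I3 write@12
I5  is:14  ro:19  ex:20  wr:21  — RAW R4: wait I4 write@18
I6  is:19  ro:20  ex:23  wr:24  — struct: FPADD busy until I4 writes@18
I7  is:25  ro:26  ex:29  wr:30  — struct: FPADD busy until I6 writes@24

cycle = 24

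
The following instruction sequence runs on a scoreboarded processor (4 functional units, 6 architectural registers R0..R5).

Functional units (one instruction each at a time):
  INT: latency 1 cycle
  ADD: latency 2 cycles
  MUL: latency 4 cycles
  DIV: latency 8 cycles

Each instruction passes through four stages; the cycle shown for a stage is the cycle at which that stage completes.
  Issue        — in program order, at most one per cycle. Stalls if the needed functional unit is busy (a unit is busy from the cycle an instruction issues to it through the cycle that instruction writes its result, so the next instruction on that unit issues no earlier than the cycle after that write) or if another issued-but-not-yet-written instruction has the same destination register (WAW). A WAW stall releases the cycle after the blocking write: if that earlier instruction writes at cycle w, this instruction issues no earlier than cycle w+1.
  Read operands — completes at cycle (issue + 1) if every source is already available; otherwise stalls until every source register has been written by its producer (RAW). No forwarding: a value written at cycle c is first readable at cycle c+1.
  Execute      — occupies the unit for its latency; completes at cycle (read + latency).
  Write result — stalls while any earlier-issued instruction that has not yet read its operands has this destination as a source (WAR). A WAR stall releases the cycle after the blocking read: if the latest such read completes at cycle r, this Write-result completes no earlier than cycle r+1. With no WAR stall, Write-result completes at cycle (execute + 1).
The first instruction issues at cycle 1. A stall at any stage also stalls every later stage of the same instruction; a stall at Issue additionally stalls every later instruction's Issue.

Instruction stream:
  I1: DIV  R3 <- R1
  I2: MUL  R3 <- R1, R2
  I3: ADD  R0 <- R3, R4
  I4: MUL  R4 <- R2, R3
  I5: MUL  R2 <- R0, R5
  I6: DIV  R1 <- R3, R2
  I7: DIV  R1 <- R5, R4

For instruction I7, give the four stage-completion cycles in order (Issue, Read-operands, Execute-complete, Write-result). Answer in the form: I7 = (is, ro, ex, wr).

I7 = (43, 44, 52, 53)

cycle 1: issue I1 (DIV)
cycle 2: I1 read-ops
cycle 10: I1 finished on DIV
cycle 11: I1→R3
cycle 12: issue I2 (MUL)
cycle 13: I2 read-ops, issue I3 (ADD)
cycle 17: I2 finished on MUL
cycle 18: I2→R3
cycle 19: I3 read-ops, issue I4 (MUL)
cycle 20: I4 read-ops
cycle 21: I3 finished on ADD
cycle 22: I3→R0
cycle 24: I4 finished on MUL
cycle 25: I4→R4
cycle 26: issue I5 (MUL)
cycle 27: I5 read-ops, issue I6 (DIV)
cycle 31: I5 finished on MUL
cycle 32: I5→R2
cycle 33: I6 read-ops
cycle 41: I6 finished on DIV
cycle 42: I6→R1
cycle 43: issue I7 (DIV)
cycle 44: I7 read-ops
cycle 52: I7 finished on DIV
cycle 53: I7→R1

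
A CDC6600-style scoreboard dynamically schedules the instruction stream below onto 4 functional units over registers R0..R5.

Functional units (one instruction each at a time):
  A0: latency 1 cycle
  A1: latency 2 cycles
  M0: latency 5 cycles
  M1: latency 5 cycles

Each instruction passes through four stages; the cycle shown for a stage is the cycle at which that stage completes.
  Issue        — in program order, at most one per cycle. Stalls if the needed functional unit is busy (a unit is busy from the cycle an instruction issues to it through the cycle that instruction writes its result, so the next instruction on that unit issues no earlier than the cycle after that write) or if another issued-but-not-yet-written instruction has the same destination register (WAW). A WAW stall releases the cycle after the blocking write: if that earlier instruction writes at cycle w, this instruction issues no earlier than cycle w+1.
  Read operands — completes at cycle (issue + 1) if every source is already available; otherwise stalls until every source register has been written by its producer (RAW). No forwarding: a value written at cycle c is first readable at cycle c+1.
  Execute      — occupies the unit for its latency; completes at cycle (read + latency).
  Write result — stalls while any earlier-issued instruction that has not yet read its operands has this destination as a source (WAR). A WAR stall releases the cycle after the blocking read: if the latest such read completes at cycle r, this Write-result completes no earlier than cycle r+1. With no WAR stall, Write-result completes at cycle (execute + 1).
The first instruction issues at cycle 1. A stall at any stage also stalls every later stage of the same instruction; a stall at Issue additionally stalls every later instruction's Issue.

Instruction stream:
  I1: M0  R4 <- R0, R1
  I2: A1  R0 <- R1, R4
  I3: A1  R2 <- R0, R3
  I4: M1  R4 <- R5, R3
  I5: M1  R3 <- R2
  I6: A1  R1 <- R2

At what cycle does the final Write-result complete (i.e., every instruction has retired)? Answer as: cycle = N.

I1 -> (1, 2, 7, 8)
I2 -> (2, 9, 11, 12)  // RAW R4: wait I1 write@8
I3 -> (13, 14, 16, 17)  // struct: A1 busy until I2 writes@12
I4 -> (14, 15, 20, 21)
I5 -> (22, 23, 28, 29)  // struct: M1 busy until I4 writes@21
I6 -> (23, 24, 26, 27)

cycle = 29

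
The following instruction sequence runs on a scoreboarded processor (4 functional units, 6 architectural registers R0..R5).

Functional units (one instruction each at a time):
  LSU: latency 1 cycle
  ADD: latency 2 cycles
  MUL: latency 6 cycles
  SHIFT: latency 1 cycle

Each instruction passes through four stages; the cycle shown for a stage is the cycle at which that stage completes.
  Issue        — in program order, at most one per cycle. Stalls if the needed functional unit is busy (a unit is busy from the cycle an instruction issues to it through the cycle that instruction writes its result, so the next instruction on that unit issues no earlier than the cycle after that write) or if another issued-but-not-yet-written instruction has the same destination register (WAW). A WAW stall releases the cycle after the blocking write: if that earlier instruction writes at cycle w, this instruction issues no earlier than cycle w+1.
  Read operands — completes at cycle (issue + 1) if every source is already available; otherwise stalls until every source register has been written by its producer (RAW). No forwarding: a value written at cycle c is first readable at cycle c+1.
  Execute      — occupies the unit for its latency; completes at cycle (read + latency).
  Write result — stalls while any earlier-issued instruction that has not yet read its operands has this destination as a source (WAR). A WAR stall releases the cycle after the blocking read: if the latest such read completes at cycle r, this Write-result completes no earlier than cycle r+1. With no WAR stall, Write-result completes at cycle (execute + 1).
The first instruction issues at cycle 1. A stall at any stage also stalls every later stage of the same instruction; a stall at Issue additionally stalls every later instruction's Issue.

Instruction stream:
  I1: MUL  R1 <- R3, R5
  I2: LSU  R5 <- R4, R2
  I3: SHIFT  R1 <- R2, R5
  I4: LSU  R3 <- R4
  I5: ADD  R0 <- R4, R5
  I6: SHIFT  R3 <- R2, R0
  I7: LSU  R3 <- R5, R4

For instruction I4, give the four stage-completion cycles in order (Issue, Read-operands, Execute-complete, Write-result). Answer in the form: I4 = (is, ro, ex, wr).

I4 = (11, 12, 13, 14)

c1: I1 dispatched to MUL
c2: I1 operands ready | I2 dispatched to LSU
c3: I2 operands ready
c4: I2 complete
c5: R5←I2
c8: I1 complete
c9: R1←I1
c10: I3 dispatched to SHIFT
c11: I3 operands ready | I4 dispatched to LSU
c12: I3 complete | I4 operands ready | I5 dispatched to ADD
c13: R1←I3 | I4 complete | I5 operands ready
c14: R3←I4
c15: I5 complete | I6 dispatched to SHIFT
c16: R0←I5
c17: I6 operands ready
c18: I6 complete
c19: R3←I6
c20: I7 dispatched to LSU
c21: I7 operands ready
c22: I7 complete
c23: R3←I7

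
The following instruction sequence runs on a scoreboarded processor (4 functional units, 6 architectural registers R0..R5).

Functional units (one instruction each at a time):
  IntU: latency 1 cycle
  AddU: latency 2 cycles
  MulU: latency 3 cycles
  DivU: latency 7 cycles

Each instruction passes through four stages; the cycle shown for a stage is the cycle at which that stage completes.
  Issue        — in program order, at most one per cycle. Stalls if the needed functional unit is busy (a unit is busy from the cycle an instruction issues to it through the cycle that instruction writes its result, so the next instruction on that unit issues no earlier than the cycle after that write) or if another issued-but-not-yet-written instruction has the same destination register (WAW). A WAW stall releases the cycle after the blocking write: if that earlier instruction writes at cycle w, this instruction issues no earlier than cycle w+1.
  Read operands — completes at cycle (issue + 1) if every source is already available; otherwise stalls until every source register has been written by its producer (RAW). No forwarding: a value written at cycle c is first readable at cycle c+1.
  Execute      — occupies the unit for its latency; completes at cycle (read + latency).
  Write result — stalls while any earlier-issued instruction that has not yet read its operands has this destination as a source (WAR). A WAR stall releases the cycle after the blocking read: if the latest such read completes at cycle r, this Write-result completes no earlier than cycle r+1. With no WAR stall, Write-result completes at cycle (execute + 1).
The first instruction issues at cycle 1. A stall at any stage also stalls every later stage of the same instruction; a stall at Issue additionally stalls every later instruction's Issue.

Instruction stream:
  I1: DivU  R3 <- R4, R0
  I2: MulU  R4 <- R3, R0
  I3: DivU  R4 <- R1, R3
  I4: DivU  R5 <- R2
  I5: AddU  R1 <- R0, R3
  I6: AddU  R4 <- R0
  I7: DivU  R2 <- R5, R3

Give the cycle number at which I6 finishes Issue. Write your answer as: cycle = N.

c1: I1→DivU
c2: I1 RO · I2→MulU
c9: I1 EX
c10: I1 WR R3
c11: I2 RO
c14: I2 EX
c15: I2 WR R4
c16: I3→DivU
c17: I3 RO
c24: I3 EX
c25: I3 WR R4
c26: I4→DivU
c27: I4 RO · I5→AddU
c28: I5 RO
c30: I5 EX
c31: I5 WR R1
c32: I6→AddU
c33: I6 RO
c34: I4 EX
c35: I4 WR R5 · I6 EX
c36: I6 WR R4 · I7→DivU
c37: I7 RO
c44: I7 EX
c45: I7 WR R2

cycle = 32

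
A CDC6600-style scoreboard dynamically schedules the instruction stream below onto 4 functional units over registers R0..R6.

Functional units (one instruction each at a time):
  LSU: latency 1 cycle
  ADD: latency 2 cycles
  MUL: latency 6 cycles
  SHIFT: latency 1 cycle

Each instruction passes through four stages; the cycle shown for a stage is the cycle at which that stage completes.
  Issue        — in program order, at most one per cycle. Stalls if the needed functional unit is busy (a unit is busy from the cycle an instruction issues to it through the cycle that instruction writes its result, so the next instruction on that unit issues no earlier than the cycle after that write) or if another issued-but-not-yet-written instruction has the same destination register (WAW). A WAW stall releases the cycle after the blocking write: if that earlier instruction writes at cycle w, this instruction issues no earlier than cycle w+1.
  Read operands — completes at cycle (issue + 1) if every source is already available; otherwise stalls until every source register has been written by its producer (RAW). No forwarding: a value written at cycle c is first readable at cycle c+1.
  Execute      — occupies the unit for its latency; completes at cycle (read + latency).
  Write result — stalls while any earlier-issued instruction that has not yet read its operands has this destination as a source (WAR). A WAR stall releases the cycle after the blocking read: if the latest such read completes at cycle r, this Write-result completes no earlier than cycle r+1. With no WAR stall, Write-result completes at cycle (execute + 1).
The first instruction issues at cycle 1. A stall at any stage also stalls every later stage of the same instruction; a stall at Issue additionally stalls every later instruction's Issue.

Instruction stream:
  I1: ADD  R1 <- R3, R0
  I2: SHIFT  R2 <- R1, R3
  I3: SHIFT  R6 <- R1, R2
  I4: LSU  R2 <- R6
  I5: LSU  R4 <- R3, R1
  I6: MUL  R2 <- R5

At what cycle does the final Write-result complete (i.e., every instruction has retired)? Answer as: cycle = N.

cycle = 25

I1: IS=1 RO=2 EX=4 WR=5
I2: IS=2 RO=6 EX=7 WR=8  [RAW R1: wait I1 write@5]
I3: IS=9 RO=10 EX=11 WR=12  [struct: SHIFT busy until I2 writes@8]
I4: IS=10 RO=13 EX=14 WR=15  [RAW R6: wait I3 write@12]
I5: IS=16 RO=17 EX=18 WR=19  [struct: LSU busy until I4 writes@15]
I6: IS=17 RO=18 EX=24 WR=25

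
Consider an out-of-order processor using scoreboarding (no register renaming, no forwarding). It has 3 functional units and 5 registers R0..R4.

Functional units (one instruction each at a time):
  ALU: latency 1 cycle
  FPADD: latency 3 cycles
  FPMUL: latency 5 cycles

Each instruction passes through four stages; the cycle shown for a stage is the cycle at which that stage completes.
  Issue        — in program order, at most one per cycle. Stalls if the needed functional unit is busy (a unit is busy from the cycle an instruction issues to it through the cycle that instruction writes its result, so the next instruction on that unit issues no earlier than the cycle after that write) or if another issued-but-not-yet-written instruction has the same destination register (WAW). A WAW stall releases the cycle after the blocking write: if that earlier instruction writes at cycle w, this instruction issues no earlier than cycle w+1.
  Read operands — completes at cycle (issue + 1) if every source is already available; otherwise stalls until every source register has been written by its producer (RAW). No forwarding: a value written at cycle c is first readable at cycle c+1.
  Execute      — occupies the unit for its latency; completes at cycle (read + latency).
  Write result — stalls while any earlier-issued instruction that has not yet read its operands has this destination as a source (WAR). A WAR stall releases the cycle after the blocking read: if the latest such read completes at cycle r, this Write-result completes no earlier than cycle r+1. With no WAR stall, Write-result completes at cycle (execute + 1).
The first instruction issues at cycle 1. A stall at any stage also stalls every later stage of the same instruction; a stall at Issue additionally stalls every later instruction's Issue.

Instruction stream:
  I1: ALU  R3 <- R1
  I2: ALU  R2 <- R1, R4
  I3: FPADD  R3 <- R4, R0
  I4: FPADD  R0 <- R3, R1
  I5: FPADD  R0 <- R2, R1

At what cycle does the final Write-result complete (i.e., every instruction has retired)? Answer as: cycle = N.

cycle = 23

cycle 1: I1 issues→ALU
cycle 2: I1 reads
cycle 3: I1 exec-done
cycle 4: I1 writes R3
cycle 5: I2 issues→ALU
cycle 6: I2 reads · I3 issues→FPADD
cycle 7: I2 exec-done · I3 reads
cycle 8: I2 writes R2
cycle 10: I3 exec-done
cycle 11: I3 writes R3
cycle 12: I4 issues→FPADD
cycle 13: I4 reads
cycle 16: I4 exec-done
cycle 17: I4 writes R0
cycle 18: I5 issues→FPADD
cycle 19: I5 reads
cycle 22: I5 exec-done
cycle 23: I5 writes R0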